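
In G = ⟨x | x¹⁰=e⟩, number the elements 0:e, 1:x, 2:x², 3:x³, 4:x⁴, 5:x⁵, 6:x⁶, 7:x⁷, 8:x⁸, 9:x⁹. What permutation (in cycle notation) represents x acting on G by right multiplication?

(0 1 2 3 4 5 6 7 8 9)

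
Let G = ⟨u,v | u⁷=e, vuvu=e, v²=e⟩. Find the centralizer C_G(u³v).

⟨u³v⟩ ⊆ C_G(u³v) since powers of u³v commute with u³v; so |C_G(u³v)| ≥ |⟨u³v⟩| = 2.
By orbit–stabilizer, |C_G(u³v)| = |G| / |conj. class of u³v| = 14 / 7 = 2.
The 2 elements commuting with u³v are {e, u³v}.

Answer: {e, u³v}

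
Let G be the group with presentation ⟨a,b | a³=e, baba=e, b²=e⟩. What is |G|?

Enumerate words in the generators, reducing via the relations: the distinct elements are
  {a, b, e, ab, a², a²b}.
No further products give new elements, so |G| = 6.

Answer: 6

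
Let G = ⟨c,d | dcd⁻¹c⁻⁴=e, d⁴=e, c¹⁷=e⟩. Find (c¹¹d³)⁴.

Compute successive powers of (c¹¹d³), reducing at each step:
  (c¹¹d³)²: (c¹¹d³) · c¹¹ = cd³;   (cd³) · d³ = cd²
  (c¹¹d³)³: (cd²) · c¹¹ = c⁷d²;   (c⁷d²) · d³ = c⁷d
  (c¹¹d³)⁴: (c⁷d) · c¹¹ = d;   d · d³ = e

Answer: e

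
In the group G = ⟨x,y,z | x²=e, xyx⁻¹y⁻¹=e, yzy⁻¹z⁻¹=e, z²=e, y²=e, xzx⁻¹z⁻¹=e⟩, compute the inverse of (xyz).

The order of (xyz) is 2 (smallest k with (xyz)ᵏ = e), so (xyz)⁻¹ = (xyz)¹ = xyz.
Check: (xyz) · (xyz) → (xyz) · x = yz;   (yz) · y = z;   z · z = e, giving e as required.

Answer: xyz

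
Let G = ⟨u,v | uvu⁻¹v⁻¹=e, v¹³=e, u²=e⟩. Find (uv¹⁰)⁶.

Compute successive powers of (uv¹⁰), reducing at each step:
  (uv¹⁰)²: (uv¹⁰) · u = v¹⁰;   (v¹⁰) · v¹⁰ = v⁷
  (uv¹⁰)³: (v⁷) · u = uv⁷;   (uv⁷) · v¹⁰ = uv⁴
  (uv¹⁰)⁴: (uv⁴) · u = v⁴;   (v⁴) · v¹⁰ = v
  (uv¹⁰)⁵: v · u = uv;   (uv) · v¹⁰ = uv¹¹
  (uv¹⁰)⁶: (uv¹¹) · u = v¹¹;   (v¹¹) · v¹⁰ = v⁸

Answer: v⁸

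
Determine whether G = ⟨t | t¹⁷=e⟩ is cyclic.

|G| = 17. The element t has order 17 (its powers give 17 distinct elements), so ⟨t⟩ = G and G is cyclic.

Answer: Yes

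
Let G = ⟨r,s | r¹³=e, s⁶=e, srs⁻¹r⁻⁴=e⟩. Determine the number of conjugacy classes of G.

The conjugacy classes (representative and size) are:
  [e] (size 1), [r⁴] (size 6), [r¹¹] (size 6), [r⁷s] (size 13), [r⁸s²] (size 13), [r¹²s³] (size 13), [r⁵s⁴] (size 13), [r¹¹s⁵] (size 13).
Class equation: 1 + 6 + 6 + 13 + 13 + 13 + 13 + 13 = 78 = |G|. So G has 8 conjugacy classes.

Answer: 8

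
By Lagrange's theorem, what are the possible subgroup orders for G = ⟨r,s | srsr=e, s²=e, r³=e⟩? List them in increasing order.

|G| = 6 = 2 · 3. By Lagrange's theorem the order of any subgroup divides 6; the divisors of 6 are 1, 2, 3, 6.

Answer: 1, 2, 3, 6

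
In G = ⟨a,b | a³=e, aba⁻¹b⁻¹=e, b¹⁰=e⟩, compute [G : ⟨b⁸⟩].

First find ord(b⁸) by computing successive powers:
  (b⁸)¹ = b⁸, (b⁸)² = b⁶, (b⁸)³ = b⁴, (b⁸)⁴ = b², (b⁸)⁵ = e.
So |⟨b⁸⟩| = ord(b⁸) = 5. With |G| = 30, by Lagrange [G : ⟨b⁸⟩] = 30/5 = 6.

Answer: 6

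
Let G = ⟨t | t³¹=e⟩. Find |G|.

G is generated by a single element, so G is cyclic. The relator gives t³¹ = e and no smaller power is forced to be e, so the 31 powers {e, t, t², t³, t⁴, t⁵, t⁶, t⁷, t⁸, t⁹, t²², t²³, t²¹, t²⁰, t²⁴, t²⁵, t²⁶, t²⁷, t²⁸, t²⁹, t³⁰, t¹², t¹³, t¹¹, t¹⁰, t¹⁴, t¹⁵, t¹⁶, t¹⁷, t¹⁸, t¹⁹} are distinct. Hence |G| = 31.

Answer: 31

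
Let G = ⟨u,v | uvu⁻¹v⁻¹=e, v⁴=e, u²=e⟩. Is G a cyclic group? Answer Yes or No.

|G| = 8, but the maximum element order in G is 4 < 8. No single element generates all of G, so G is not cyclic.

Answer: No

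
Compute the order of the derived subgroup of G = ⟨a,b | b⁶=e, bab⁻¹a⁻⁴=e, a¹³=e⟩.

G' = [G, G] is generated by all commutators. The generator-pair commutators are: [a, b] = a¹⁰.
The subgroup they normally generate is {e, a, a², a³, a⁴, a⁵, a⁶, a⁷, a⁸, a⁹, a¹⁰, a¹¹, a¹²}, of order 13.
Check: |G/G'| = 78/13 = 6 is the order of the abelianisation.

Answer: 13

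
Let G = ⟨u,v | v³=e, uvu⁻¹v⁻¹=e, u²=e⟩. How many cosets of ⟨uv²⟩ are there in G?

First find ord(uv²) by computing successive powers:
  (uv²)¹ = uv², (uv²)² = v, (uv²)³ = u, (uv²)⁴ = v², (uv²)⁵ = uv, (uv²)⁶ = e.
So |⟨uv²⟩| = ord(uv²) = 6. With |G| = 6, by Lagrange [G : ⟨uv²⟩] = 6/6 = 1.

Answer: 1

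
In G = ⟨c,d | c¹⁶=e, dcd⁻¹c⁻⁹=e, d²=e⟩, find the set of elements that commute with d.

⟨d⟩ ⊆ C_G(d) since powers of d commute with d; so |C_G(d)| ≥ |⟨d⟩| = 2.
By orbit–stabilizer, |C_G(d)| = |G| / |conj. class of d| = 32 / 2 = 16.
The 16 elements commuting with d are {e, c², c⁴, c⁶, c⁸, c¹⁰, c¹², c¹⁴, d, c¹⁰d, c²d, c¹²d, c⁴d, c¹⁴d, c⁶d, c⁸d}.

Answer: {e, c², c⁴, c⁶, c⁸, c¹⁰, c¹², c¹⁴, d, c¹⁰d, c²d, c¹²d, c⁴d, c¹⁴d, c⁶d, c⁸d}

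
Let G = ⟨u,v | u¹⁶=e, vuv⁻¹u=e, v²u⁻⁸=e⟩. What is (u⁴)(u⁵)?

Compute (u⁴) · (u⁵) by multiplying left to right and reducing via the relations at each step:
  (u⁴) · u⁵ = u⁹

Answer: u⁹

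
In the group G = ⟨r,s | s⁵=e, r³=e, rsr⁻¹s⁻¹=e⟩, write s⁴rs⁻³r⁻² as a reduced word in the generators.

Multiply left to right, reducing at each step:
  (s⁴) · r = rs⁴
  (rs⁴) · s⁻³ = rs
  (rs) · r⁻² = r²s

Answer: r²s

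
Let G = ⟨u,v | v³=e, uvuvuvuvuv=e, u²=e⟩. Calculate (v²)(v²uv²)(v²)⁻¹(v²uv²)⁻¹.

[(v²), (v²uv²)] = (v²)·(v²uv²)·(v²)⁻¹·(v²uv²)⁻¹.
  (v²) · (v²uv²) = vuv²
  (vuv²) · v = vu
  (vu) · (vuv) = uv²uv²u

Answer: uv²uv²u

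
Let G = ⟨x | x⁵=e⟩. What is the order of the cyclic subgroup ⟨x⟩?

|⟨x⟩| equals the order of x. Compute successive powers until reaching e:
  x¹ = x, x² = x², x³ = x³, x⁴ = x⁴, x⁵ = e.
The smallest positive k with xᵏ = e is 5, so |⟨x⟩| = 5.

Answer: 5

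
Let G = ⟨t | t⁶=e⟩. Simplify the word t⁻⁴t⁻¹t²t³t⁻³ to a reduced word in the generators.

Multiply left to right, reducing at each step:
  (t²) · t⁻¹ = t
  t · t² = t³
  (t³) · t³ = e
  e · t⁻³ = t³

Answer: t³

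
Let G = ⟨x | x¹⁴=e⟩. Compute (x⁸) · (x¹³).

Compute (x⁸) · (x¹³) by multiplying left to right and reducing via the relations at each step:
  (x⁸) · x¹³ = x⁷

Answer: x⁷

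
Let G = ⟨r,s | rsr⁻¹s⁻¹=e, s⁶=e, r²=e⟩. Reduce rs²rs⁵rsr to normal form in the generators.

Multiply left to right, reducing at each step:
  r · s² = rs²
  (rs²) · r = s²
  (s²) · s⁵ = s
  s · r = rs
  (rs) · s = rs²
  (rs²) · r = s²

Answer: s²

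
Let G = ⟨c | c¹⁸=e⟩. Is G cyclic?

|G| = 18. The element c has order 18 (its powers give 18 distinct elements), so ⟨c⟩ = G and G is cyclic.

Answer: Yes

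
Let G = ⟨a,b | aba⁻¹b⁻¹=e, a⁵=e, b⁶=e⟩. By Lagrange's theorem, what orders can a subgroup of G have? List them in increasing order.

|G| = 30 = 2 · 3 · 5. By Lagrange's theorem the order of any subgroup divides 30; the divisors of 30 are 1, 2, 3, 5, 6, 10, 15, 30.

Answer: 1, 2, 3, 5, 6, 10, 15, 30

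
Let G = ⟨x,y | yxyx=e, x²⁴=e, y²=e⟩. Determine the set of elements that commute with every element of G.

An element z ∈ Z(G) iff z commutes with every generator.
For example x¹² is central: (x¹²)·x = x¹³ = x·(x¹²); (x¹²)·y = x¹²y = y·(x¹²).
Whereas x ∉ Z(G) since x·y = xy ≠ x²³y = y·x.
Checking each of the 48 elements this way gives Z(G) = {e, x¹²}, of order 2.

Answer: {e, x¹²}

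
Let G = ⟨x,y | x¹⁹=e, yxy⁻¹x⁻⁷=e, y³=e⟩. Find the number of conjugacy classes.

The conjugacy classes (representative and size) are:
  [e] (size 1), [x¹¹] (size 3), [x¹⁴] (size 3), [x⁶] (size 3), [x¹⁷] (size 3), [x¹²] (size 3), [x¹⁰] (size 3), [x²y] (size 19), [x¹⁸y²] (size 19).
Class equation: 1 + 3 + 3 + 3 + 3 + 3 + 3 + 19 + 19 = 57 = |G|. So G has 9 conjugacy classes.

Answer: 9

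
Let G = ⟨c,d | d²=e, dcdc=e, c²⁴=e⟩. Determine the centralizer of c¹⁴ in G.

⟨c¹⁴⟩ ⊆ C_G(c¹⁴) since powers of c¹⁴ commute with c¹⁴; so |C_G(c¹⁴)| ≥ |⟨c¹⁴⟩| = 12.
By orbit–stabilizer, |C_G(c¹⁴)| = |G| / |conj. class of c¹⁴| = 48 / 2 = 24.
The 24 elements commuting with c¹⁴ are {e, c, c², c³, c⁴, c⁵, c⁶, c⁷, c⁸, c⁹, c¹⁰, c¹¹, c¹², c¹³, c¹⁴, c¹⁵, c¹⁶, c¹⁷, c¹⁸, c¹⁹, c²⁰, c²¹, c²², c²³}.

Answer: {e, c, c², c³, c⁴, c⁵, c⁶, c⁷, c⁸, c⁹, c¹⁰, c¹¹, c¹², c¹³, c¹⁴, c¹⁵, c¹⁶, c¹⁷, c¹⁸, c¹⁹, c²⁰, c²¹, c²², c²³}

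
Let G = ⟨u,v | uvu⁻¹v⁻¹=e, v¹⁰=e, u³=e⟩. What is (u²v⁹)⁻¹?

The order of (u²v⁹) is 30 (smallest k with (u²v⁹)ᵏ = e), so (u²v⁹)⁻¹ = (u²v⁹)²⁹ = uv.
Check: (u²v⁹) · (uv) → (u²v⁹) · u = v⁹;   (v⁹) · v = e, giving e as required.

Answer: uv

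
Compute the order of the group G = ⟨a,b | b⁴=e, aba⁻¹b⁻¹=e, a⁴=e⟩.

Enumerate words in the generators, reducing via the relations: the distinct elements are
  {a, b, e, ab, a², a³, b², b³, ab², ab³, a²b, a³b, a²b², a²b³, a³b², a³b³}.
No further products give new elements, so |G| = 16.

Answer: 16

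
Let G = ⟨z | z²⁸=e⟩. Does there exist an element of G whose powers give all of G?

|G| = 28. The element z has order 28 (its powers give 28 distinct elements), so ⟨z⟩ = G and G is cyclic.

Answer: Yes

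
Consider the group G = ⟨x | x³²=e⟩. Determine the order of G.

G is generated by a single element, so G is cyclic. The relator gives x³² = e and no smaller power is forced to be e, so the 32 powers {e, x, x², x³, x⁴, x⁵, x⁶, x⁷, x⁸, x⁹, x²², x²³, x²¹, x²⁰, x²⁴, x²⁵, x²⁶, x²⁷, x²⁸, x²⁹, x³¹, x³⁰, x¹², x¹³, x¹¹, x¹⁰, x¹⁴, x¹⁵, x¹⁶, x¹⁷, x¹⁸, x¹⁹} are distinct. Hence |G| = 32.

Answer: 32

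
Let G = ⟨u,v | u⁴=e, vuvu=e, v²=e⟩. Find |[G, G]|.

G' = [G, G] is generated by all commutators. The generator-pair commutators are: [u, v] = u².
The subgroup they normally generate is {e, u²}, of order 2.
Check: |G/G'| = 8/2 = 4 is the order of the abelianisation.

Answer: 2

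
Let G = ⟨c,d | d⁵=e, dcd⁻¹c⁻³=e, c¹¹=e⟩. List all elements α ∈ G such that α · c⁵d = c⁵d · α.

⟨c⁵d⟩ ⊆ C_G(c⁵d) since powers of c⁵d commute with c⁵d; so |C_G(c⁵d)| ≥ |⟨c⁵d⟩| = 5.
By orbit–stabilizer, |C_G(c⁵d)| = |G| / |conj. class of c⁵d| = 55 / 11 = 5.
The 5 elements commuting with c⁵d are {e, c²d⁴, c⁵d, c⁹d², c¹⁰d³}.

Answer: {e, c²d⁴, c⁵d, c⁹d², c¹⁰d³}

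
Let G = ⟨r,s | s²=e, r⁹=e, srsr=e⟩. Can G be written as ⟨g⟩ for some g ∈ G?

Every cyclic group is abelian. But r·s = rs while s·r = r⁸s, so r·s ≠ s·r and G is not abelian. Hence G is not cyclic.

Answer: No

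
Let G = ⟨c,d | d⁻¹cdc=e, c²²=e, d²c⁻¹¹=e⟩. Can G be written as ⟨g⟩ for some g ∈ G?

Every cyclic group is abelian. But c·d = cd while d·c = c¹⁰d⁻¹, so c·d ≠ d·c and G is not abelian. Hence G is not cyclic.

Answer: No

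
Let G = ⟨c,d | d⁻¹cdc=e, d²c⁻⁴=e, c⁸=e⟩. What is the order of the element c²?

Compute successive powers until reaching e:
  (c²)¹ = c², (c²)² = c⁴, (c²)³ = c⁶, (c²)⁴ = e.
The smallest positive k with (c²)ᵏ = e is 4.

Answer: 4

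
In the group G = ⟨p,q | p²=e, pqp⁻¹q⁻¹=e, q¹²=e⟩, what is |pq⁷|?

Compute successive powers until reaching e:
  (pq⁷)¹ = pq⁷, (pq⁷)² = q², (pq⁷)³ = pq⁹, (pq⁷)⁴ = q⁴, (pq⁷)⁵ = pq¹¹, (pq⁷)⁶ = q⁶, (pq⁷)⁷ = pq, (pq⁷)⁸ = q⁸, (pq⁷)⁹ = pq³, (pq⁷)¹⁰ = q¹⁰, (pq⁷)¹¹ = pq⁵, (pq⁷)¹² = e.
The smallest positive k with (pq⁷)ᵏ = e is 12.

Answer: 12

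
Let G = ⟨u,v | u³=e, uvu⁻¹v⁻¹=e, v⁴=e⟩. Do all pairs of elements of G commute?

Each pair of generators commutes: u·v = uv = v·u. Since the generators pairwise commute, every element of G commutes with every other, so G is abelian.

Answer: Yes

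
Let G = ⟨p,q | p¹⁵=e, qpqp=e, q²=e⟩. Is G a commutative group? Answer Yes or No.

p·q = pq but q·p = p¹⁴q, so p·q ≠ q·p and G is not abelian.

Answer: No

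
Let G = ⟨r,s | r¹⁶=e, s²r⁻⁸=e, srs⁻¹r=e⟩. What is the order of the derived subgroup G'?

G' = [G, G] is generated by all commutators. The generator-pair commutators are: [r, s] = r².
The subgroup they normally generate is {e, r², r⁴, r⁶, r⁸, r¹⁰, r¹², r¹⁴}, of order 8.
Check: |G/G'| = 32/8 = 4 is the order of the abelianisation.

Answer: 8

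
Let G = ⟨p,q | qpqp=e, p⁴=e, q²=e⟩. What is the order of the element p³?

Compute successive powers until reaching e:
  (p³)¹ = p³, (p³)² = p², (p³)³ = p, (p³)⁴ = e.
The smallest positive k with (p³)ᵏ = e is 4.

Answer: 4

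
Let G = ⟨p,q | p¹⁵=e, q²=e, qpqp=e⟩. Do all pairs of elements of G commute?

p·q = pq but q·p = p¹⁴q, so p·q ≠ q·p and G is not abelian.

Answer: No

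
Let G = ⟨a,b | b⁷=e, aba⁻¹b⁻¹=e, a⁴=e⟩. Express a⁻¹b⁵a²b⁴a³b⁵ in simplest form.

Multiply left to right, reducing at each step:
  (a³) · b⁵ = a³b⁵
  (a³b⁵) · a² = ab⁵
  (ab⁵) · b⁴ = ab²
  (ab²) · a³ = b²
  (b²) · b⁵ = e

Answer: e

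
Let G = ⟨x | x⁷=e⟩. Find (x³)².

Compute successive powers of (x³), reducing at each step:
  (x³)²: (x³) · x³ = x⁶

Answer: x⁶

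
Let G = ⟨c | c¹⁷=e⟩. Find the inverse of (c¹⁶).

The order of (c¹⁶) is 17 (smallest k with (c¹⁶)ᵏ = e), so (c¹⁶)⁻¹ = (c¹⁶)¹⁶ = c.
Check: (c¹⁶) · c → (c¹⁶) · c = e, giving e as required.

Answer: c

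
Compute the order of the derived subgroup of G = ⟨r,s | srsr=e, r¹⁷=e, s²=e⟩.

G' = [G, G] is generated by all commutators. The generator-pair commutators are: [r, s] = r².
The subgroup they normally generate is {e, r, r², r³, r⁴, r⁵, r⁶, r⁷, r⁸, r⁹, r¹⁰, r¹¹, r¹², r¹³, r¹⁴, r¹⁵, r¹⁶}, of order 17.
Check: |G/G'| = 34/17 = 2 is the order of the abelianisation.

Answer: 17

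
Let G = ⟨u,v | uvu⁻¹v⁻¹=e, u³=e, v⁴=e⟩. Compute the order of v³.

Compute successive powers until reaching e:
  (v³)¹ = v³, (v³)² = v², (v³)³ = v, (v³)⁴ = e.
The smallest positive k with (v³)ᵏ = e is 4.

Answer: 4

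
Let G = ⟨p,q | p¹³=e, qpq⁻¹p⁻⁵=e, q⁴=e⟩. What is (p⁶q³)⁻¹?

The order of (p⁶q³) is 4 (smallest k with (p⁶q³)ᵏ = e), so (p⁶q³)⁻¹ = (p⁶q³)³ = p⁹q.
Check: (p⁶q³) · (p⁹q) → (p⁶q³) · p⁹ = q³;   (q³) · q = e, giving e as required.

Answer: p⁹q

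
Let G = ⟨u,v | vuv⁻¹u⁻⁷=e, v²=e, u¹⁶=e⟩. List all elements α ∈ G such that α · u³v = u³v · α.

⟨u³v⟩ ⊆ C_G(u³v) since powers of u³v commute with u³v; so |C_G(u³v)| ≥ |⟨u³v⟩| = 4.
By orbit–stabilizer, |C_G(u³v)| = |G| / |conj. class of u³v| = 32 / 8 = 4.
The 4 elements commuting with u³v are {e, u⁸, u³v, u¹¹v}.

Answer: {e, u⁸, u³v, u¹¹v}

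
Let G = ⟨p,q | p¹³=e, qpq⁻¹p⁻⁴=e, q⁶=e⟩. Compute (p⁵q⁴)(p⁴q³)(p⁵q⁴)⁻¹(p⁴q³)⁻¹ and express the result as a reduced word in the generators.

[(p⁵q⁴), (p⁴q³)] = (p⁵q⁴)·(p⁴q³)·(p⁵q⁴)⁻¹·(p⁴q³)⁻¹.
  (p⁵q⁴) · (p⁴q³) = p²q
  (p²q) · (p¹¹q²) = p⁷q³
  (p⁷q³) · (p⁴q³) = p³

Answer: p³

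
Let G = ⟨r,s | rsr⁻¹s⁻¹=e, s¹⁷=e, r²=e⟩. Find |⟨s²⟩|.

|⟨s²⟩| equals the order of s². Compute successive powers until reaching e:
  (s²)¹ = s², (s²)² = s⁴, (s²)³ = s⁶, (s²)⁴ = s⁸, (s²)⁵ = s¹⁰, (s²)⁶ = s¹², (s²)⁷ = s¹⁴, (s²)⁸ = s¹⁶, (s²)⁹ = s, (s²)¹⁰ = s³, (s²)¹¹ = s⁵, (s²)¹² = s⁷, (s²)¹³ = s⁹, (s²)¹⁴ = s¹¹, (s²)¹⁵ = s¹³, (s²)¹⁶ = s¹⁵, (s²)¹⁷ = e.
The smallest positive k with (s²)ᵏ = e is 17, so |⟨s²⟩| = 17.

Answer: 17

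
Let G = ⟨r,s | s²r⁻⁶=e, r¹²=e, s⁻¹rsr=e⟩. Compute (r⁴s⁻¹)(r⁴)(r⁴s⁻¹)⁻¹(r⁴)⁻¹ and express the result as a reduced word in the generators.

[(r⁴s⁻¹), (r⁴)] = (r⁴s⁻¹)·(r⁴)·(r⁴s⁻¹)⁻¹·(r⁴)⁻¹.
  (r⁴s⁻¹) · (r⁴) = s⁻¹
  (s⁻¹) · (r⁴s) = r⁸
  (r⁸) · (r⁸) = r⁴

Answer: r⁴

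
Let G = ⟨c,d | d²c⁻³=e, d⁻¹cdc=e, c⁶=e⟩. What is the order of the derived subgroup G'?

G' = [G, G] is generated by all commutators. The generator-pair commutators are: [c, d] = c².
The subgroup they normally generate is {e, c², c⁴}, of order 3.
Check: |G/G'| = 12/3 = 4 is the order of the abelianisation.

Answer: 3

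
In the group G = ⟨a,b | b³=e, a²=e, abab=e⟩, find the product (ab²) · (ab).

Compute (ab²) · (ab) by multiplying left to right and reducing via the relations at each step:
  (ab²) · a = b
  b · b = b²

Answer: b²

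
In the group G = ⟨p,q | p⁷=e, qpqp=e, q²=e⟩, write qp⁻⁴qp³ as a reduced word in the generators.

Multiply left to right, reducing at each step:
  q · p⁻⁴ = p⁴q
  (p⁴q) · q = p⁴
  (p⁴) · p³ = e

Answer: e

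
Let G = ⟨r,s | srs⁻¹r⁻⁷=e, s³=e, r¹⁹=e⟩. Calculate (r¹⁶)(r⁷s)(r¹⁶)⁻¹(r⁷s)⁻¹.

[(r¹⁶), (r⁷s)] = (r¹⁶)·(r⁷s)·(r¹⁶)⁻¹·(r⁷s)⁻¹.
  (r¹⁶) · (r⁷s) = r⁴s
  (r⁴s) · (r³) = r⁶s
  (r⁶s) · (r¹⁸s²) = r¹⁸

Answer: r¹⁸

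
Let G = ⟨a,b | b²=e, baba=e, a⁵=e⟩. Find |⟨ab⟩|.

|⟨ab⟩| equals the order of ab. Compute successive powers until reaching e:
  (ab)¹ = ab, (ab)² = e.
The smallest positive k with (ab)ᵏ = e is 2, so |⟨ab⟩| = 2.

Answer: 2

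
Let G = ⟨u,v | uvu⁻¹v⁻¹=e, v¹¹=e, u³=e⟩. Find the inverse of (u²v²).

The order of (u²v²) is 33 (smallest k with (u²v²)ᵏ = e), so (u²v²)⁻¹ = (u²v²)³² = uv⁹.
Check: (u²v²) · (uv⁹) → (u²v²) · u = v²;   (v²) · v⁹ = e, giving e as required.

Answer: uv⁹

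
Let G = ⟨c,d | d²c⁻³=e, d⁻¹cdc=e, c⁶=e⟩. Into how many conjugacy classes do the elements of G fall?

The conjugacy classes (representative and size) are:
  [e] (size 1), [c] (size 2), [c²] (size 2), [c³] (size 1), [cd⁻¹] (size 3), [c²d⁻¹] (size 3).
Class equation: 1 + 2 + 2 + 1 + 3 + 3 = 12 = |G|. So G has 6 conjugacy classes.

Answer: 6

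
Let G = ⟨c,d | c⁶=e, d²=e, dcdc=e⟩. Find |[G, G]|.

G' = [G, G] is generated by all commutators. The generator-pair commutators are: [c, d] = c².
The subgroup they normally generate is {e, c², c⁴}, of order 3.
Check: |G/G'| = 12/3 = 4 is the order of the abelianisation.

Answer: 3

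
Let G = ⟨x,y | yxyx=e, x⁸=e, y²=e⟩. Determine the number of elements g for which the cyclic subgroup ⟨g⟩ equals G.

⟨g⟩ = G would require ord(g) = |G| = 16, but the maximum element order in G is 8 < 16. So G is not cyclic and no single element generates it: the count is 0.

Answer: 0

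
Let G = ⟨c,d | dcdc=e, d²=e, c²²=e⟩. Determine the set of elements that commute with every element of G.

An element z ∈ Z(G) iff z commutes with every generator.
For example c¹¹ is central: (c¹¹)·c = c¹² = c·(c¹¹); (c¹¹)·d = c¹¹d = d·(c¹¹).
Whereas c ∉ Z(G) since c·d = cd ≠ c²¹d = d·c.
Checking each of the 44 elements this way gives Z(G) = {e, c¹¹}, of order 2.

Answer: {e, c¹¹}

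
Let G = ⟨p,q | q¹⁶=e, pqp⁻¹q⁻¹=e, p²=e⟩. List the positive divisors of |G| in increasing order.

|G| = 32 = 2⁵. By Lagrange's theorem the order of any subgroup divides 32; the divisors of 32 are 1, 2, 4, 8, 16, 32.

Answer: 1, 2, 4, 8, 16, 32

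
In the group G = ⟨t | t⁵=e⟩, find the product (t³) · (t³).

Compute (t³) · (t³) by multiplying left to right and reducing via the relations at each step:
  (t³) · t³ = t

Answer: t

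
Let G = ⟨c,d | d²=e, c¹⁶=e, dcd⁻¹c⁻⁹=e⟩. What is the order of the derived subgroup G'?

G' = [G, G] is generated by all commutators. The generator-pair commutators are: [c, d] = c⁸.
The subgroup they normally generate is {e, c⁸}, of order 2.
Check: |G/G'| = 32/2 = 16 is the order of the abelianisation.

Answer: 2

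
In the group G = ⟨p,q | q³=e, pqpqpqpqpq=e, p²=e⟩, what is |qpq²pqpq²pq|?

Compute successive powers until reaching e:
  (qpq²pqpq²pq)¹ = qpq²pqpq²pq, (qpq²pqpq²pq)² = e.
The smallest positive k with (qpq²pqpq²pq)ᵏ = e is 2.

Answer: 2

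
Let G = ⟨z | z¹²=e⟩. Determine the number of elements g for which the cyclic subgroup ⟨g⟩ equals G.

G is cyclic of order 12. An element generates G iff its order is 12, and a cyclic group of order 12 has exactly φ(12) = 4 such elements.

Answer: 4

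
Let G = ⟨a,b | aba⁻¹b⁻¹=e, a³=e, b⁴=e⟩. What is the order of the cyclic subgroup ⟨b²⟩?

|⟨b²⟩| equals the order of b². Compute successive powers until reaching e:
  (b²)¹ = b², (b²)² = e.
The smallest positive k with (b²)ᵏ = e is 2, so |⟨b²⟩| = 2.

Answer: 2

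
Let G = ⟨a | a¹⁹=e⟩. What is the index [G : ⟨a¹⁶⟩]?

First find ord(a¹⁶) by computing successive powers:
  (a¹⁶)¹ = a¹⁶, (a¹⁶)² = a¹³, (a¹⁶)³ = a¹⁰, (a¹⁶)⁴ = a⁷, (a¹⁶)⁵ = a⁴, (a¹⁶)⁶ = a, (a¹⁶)⁷ = a¹⁷, (a¹⁶)⁸ = a¹⁴, (a¹⁶)⁹ = a¹¹, (a¹⁶)¹⁰ = a⁸, (a¹⁶)¹¹ = a⁵, (a¹⁶)¹² = a², (a¹⁶)¹³ = a¹⁸, (a¹⁶)¹⁴ = a¹⁵, (a¹⁶)¹⁵ = a¹², (a¹⁶)¹⁶ = a⁹, (a¹⁶)¹⁷ = a⁶, (a¹⁶)¹⁸ = a³, (a¹⁶)¹⁹ = e.
So |⟨a¹⁶⟩| = ord(a¹⁶) = 19. With |G| = 19, by Lagrange [G : ⟨a¹⁶⟩] = 19/19 = 1.

Answer: 1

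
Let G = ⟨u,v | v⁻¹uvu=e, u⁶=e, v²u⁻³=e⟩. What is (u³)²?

Compute successive powers of (u³), reducing at each step:
  (u³)²: (u³) · u³ = e

Answer: e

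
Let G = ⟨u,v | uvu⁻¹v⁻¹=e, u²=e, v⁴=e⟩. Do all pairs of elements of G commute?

Each pair of generators commutes: u·v = uv = v·u. Since the generators pairwise commute, every element of G commutes with every other, so G is abelian.

Answer: Yes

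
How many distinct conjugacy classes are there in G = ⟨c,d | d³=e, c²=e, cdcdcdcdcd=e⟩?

The conjugacy classes (representative and size) are:
  [e] (size 1), [cdcd²cdcd²c] (size 15), [dcdcd²c] (size 20), [cd²cd²c] (size 12), [d²cdcd²] (size 12).
Class equation: 1 + 15 + 20 + 12 + 12 = 60 = |G|. So G has 5 conjugacy classes.

Answer: 5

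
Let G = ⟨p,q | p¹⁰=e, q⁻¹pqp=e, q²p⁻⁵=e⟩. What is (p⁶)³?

Compute successive powers of (p⁶), reducing at each step:
  (p⁶)²: (p⁶) · p⁶ = p²
  (p⁶)³: (p²) · p⁶ = p⁸

Answer: p⁸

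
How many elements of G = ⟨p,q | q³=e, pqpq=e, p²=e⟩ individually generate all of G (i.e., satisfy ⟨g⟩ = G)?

⟨g⟩ = G would require ord(g) = |G| = 6, but the maximum element order in G is 3 < 6. So G is not cyclic and no single element generates it: the count is 0.

Answer: 0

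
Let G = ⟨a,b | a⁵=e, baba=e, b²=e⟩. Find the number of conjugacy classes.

The conjugacy classes (representative and size) are:
  [e] (size 1), [a] (size 2), [a²] (size 2), [b] (size 5).
Class equation: 1 + 2 + 2 + 5 = 10 = |G|. So G has 4 conjugacy classes.

Answer: 4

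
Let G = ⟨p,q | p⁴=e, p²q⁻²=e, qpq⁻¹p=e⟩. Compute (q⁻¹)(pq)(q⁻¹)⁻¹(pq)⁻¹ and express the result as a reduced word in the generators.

[(q⁻¹), (pq)] = (q⁻¹)·(pq)·(q⁻¹)⁻¹·(pq)⁻¹.
  (q⁻¹) · (pq) = p³
  (p³) · q = pq⁻¹
  (pq⁻¹) · (pq⁻¹) = p²

Answer: p²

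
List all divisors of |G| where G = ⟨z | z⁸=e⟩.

|G| = 8 = 2³. By Lagrange's theorem the order of any subgroup divides 8; the divisors of 8 are 1, 2, 4, 8.

Answer: 1, 2, 4, 8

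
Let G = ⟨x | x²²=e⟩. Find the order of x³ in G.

Compute successive powers until reaching e:
  (x³)¹ = x³, (x³)² = x⁶, (x³)³ = x⁹, (x³)⁴ = x¹², (x³)⁵ = x¹⁵, (x³)⁶ = x¹⁸, (x³)⁷ = x²¹, (x³)⁸ = x², (x³)⁹ = x⁵, (x³)¹⁰ = x⁸, (x³)¹¹ = x¹¹, (x³)¹² = x¹⁴, (x³)¹³ = x¹⁷, (x³)¹⁴ = x²⁰, (x³)¹⁵ = x, (x³)¹⁶ = x⁴, (x³)¹⁷ = x⁷, (x³)¹⁸ = x¹⁰, (x³)¹⁹ = x¹³, (x³)²⁰ = x¹⁶, (x³)²¹ = x¹⁹, (x³)²² = e.
The smallest positive k with (x³)ᵏ = e is 22.

Answer: 22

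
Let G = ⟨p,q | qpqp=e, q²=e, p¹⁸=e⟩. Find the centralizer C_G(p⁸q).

⟨p⁸q⟩ ⊆ C_G(p⁸q) since powers of p⁸q commute with p⁸q; so |C_G(p⁸q)| ≥ |⟨p⁸q⟩| = 2.
By orbit–stabilizer, |C_G(p⁸q)| = |G| / |conj. class of p⁸q| = 36 / 9 = 4.
The 4 elements commuting with p⁸q are {e, p⁹, p¹⁷q, p⁸q}.

Answer: {e, p⁹, p¹⁷q, p⁸q}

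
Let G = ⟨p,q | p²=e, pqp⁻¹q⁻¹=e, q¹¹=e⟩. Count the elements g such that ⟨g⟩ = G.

G is cyclic of order 22. An element generates G iff its order is 22, and a cyclic group of order 22 has exactly φ(22) = 10 such elements.

Answer: 10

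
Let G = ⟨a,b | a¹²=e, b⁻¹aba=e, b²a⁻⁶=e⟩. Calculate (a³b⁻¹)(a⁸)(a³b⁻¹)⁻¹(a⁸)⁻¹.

[(a³b⁻¹), (a⁸)] = (a³b⁻¹)·(a⁸)·(a³b⁻¹)⁻¹·(a⁸)⁻¹.
  (a³b⁻¹) · (a⁸) = ab
  (ab) · (a³b) = a⁴
  (a⁴) · (a⁴) = a⁸

Answer: a⁸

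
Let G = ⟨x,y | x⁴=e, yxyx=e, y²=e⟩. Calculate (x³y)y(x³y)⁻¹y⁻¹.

[(x³y), y] = (x³y)·y·(x³y)⁻¹·y⁻¹.
  (x³y) · y = x³
  (x³) · (x³y) = x²y
  (x²y) · y = x²

Answer: x²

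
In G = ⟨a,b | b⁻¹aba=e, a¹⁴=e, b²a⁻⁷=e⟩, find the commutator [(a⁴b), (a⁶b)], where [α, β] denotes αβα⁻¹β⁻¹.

[(a⁴b), (a⁶b)] = (a⁴b)·(a⁶b)·(a⁴b)⁻¹·(a⁶b)⁻¹.
  (a⁴b) · (a⁶b) = a⁵
  (a⁵) · (a⁴b⁻¹) = a²b
  (a²b) · (a⁶b⁻¹) = a¹⁰

Answer: a¹⁰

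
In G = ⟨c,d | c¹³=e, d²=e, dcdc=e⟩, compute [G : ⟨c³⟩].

First find ord(c³) by computing successive powers:
  (c³)¹ = c³, (c³)² = c⁶, (c³)³ = c⁹, (c³)⁴ = c¹², (c³)⁵ = c², (c³)⁶ = c⁵, (c³)⁷ = c⁸, (c³)⁸ = c¹¹, (c³)⁹ = c, (c³)¹⁰ = c⁴, (c³)¹¹ = c⁷, (c³)¹² = c¹⁰, (c³)¹³ = e.
So |⟨c³⟩| = ord(c³) = 13. With |G| = 26, by Lagrange [G : ⟨c³⟩] = 26/13 = 2.

Answer: 2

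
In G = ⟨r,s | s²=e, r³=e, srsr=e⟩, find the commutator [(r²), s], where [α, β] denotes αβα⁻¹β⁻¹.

[(r²), s] = (r²)·s·(r²)⁻¹·s⁻¹.
  (r²) · s = r²s
  (r²s) · r = rs
  (rs) · s = r

Answer: r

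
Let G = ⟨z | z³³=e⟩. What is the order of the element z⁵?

Compute successive powers until reaching e:
  (z⁵)¹ = z⁵, (z⁵)² = z¹⁰, (z⁵)³ = z¹⁵, (z⁵)⁴ = z²⁰, (z⁵)⁵ = z²⁵, (z⁵)⁶ = z³⁰, (z⁵)⁷ = z², (z⁵)⁸ = z⁷, (z⁵)⁹ = z¹², (z⁵)¹⁰ = z¹⁷, (z⁵)¹¹ = z²², (z⁵)¹² = z²⁷, (z⁵)¹³ = z³², (z⁵)¹⁴ = z⁴, (z⁵)¹⁵ = z⁹, (z⁵)¹⁶ = z¹⁴, (z⁵)¹⁷ = z¹⁹, (z⁵)¹⁸ = z²⁴, (z⁵)¹⁹ = z²⁹, (z⁵)²⁰ = z, (z⁵)²¹ = z⁶, (z⁵)²² = z¹¹, (z⁵)²³ = z¹⁶, (z⁵)²⁴ = z²¹, (z⁵)²⁵ = z²⁶, (z⁵)²⁶ = z³¹, (z⁵)²⁷ = z³, (z⁵)²⁸ = z⁸, (z⁵)²⁹ = z¹³, (z⁵)³⁰ = z¹⁸, (z⁵)³¹ = z²³, (z⁵)³² = z²⁸, (z⁵)³³ = e.
The smallest positive k with (z⁵)ᵏ = e is 33.

Answer: 33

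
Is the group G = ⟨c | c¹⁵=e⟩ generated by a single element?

|G| = 15. The element c has order 15 (its powers give 15 distinct elements), so ⟨c⟩ = G and G is cyclic.

Answer: Yes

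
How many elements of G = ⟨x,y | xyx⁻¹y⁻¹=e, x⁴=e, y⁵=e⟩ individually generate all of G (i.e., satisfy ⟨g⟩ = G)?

G is cyclic of order 20. An element generates G iff its order is 20, and a cyclic group of order 20 has exactly φ(20) = 8 such elements.

Answer: 8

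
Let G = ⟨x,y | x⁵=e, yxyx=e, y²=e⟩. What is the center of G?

An element z ∈ Z(G) iff z commutes with every generator.
For example e is central: e·x = x = x·e; e·y = y = y·e.
Whereas x ∉ Z(G) since x·y = xy ≠ x⁴y = y·x.
Checking each of the 10 elements this way gives Z(G) = {e}, of order 1.

Answer: {e}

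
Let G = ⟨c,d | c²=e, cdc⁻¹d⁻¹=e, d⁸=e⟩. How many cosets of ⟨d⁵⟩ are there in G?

First find ord(d⁵) by computing successive powers:
  (d⁵)¹ = d⁵, (d⁵)² = d², (d⁵)³ = d⁷, (d⁵)⁴ = d⁴, (d⁵)⁵ = d, (d⁵)⁶ = d⁶, (d⁵)⁷ = d³, (d⁵)⁸ = e.
So |⟨d⁵⟩| = ord(d⁵) = 8. With |G| = 16, by Lagrange [G : ⟨d⁵⟩] = 16/8 = 2.

Answer: 2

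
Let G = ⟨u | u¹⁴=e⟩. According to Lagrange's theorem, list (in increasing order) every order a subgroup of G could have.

|G| = 14 = 2 · 7. By Lagrange's theorem the order of any subgroup divides 14; the divisors of 14 are 1, 2, 7, 14.

Answer: 1, 2, 7, 14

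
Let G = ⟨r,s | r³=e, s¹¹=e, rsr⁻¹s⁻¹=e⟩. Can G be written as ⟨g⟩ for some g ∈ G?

|G| = 33. The element rs has order 33 (its powers give 33 distinct elements), so ⟨rs⟩ = G and G is cyclic.

Answer: Yes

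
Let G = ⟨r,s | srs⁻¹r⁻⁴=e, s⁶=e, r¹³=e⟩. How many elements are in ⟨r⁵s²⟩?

|⟨r⁵s²⟩| equals the order of r⁵s². Compute successive powers until reaching e:
  (r⁵s²)¹ = r⁵s², (r⁵s²)² = r⁷s⁴, (r⁵s²)³ = e.
The smallest positive k with (r⁵s²)ᵏ = e is 3, so |⟨r⁵s²⟩| = 3.

Answer: 3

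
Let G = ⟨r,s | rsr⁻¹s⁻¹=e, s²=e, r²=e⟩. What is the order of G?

Enumerate words in the generators, reducing via the relations: the distinct elements are
  {e, r, s, rs}.
No further products give new elements, so |G| = 4.

Answer: 4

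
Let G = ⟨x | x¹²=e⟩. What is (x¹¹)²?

Compute successive powers of (x¹¹), reducing at each step:
  (x¹¹)²: (x¹¹) · x¹¹ = x¹⁰

Answer: x¹⁰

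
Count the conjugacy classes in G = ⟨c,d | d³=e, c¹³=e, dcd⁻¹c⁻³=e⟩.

The conjugacy classes (representative and size) are:
  [e] (size 1), [c] (size 3), [c⁵] (size 3), [c¹⁰] (size 3), [c⁸] (size 3), [c¹⁰d] (size 13), [c⁷d²] (size 13).
Class equation: 1 + 3 + 3 + 3 + 3 + 13 + 13 = 39 = |G|. So G has 7 conjugacy classes.

Answer: 7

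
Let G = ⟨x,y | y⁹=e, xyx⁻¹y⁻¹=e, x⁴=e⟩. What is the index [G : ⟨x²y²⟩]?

First find ord(x²y²) by computing successive powers:
  (x²y²)¹ = x²y², (x²y²)² = y⁴, (x²y²)³ = x²y⁶, (x²y²)⁴ = y⁸, (x²y²)⁵ = x²y, (x²y²)⁶ = y³, (x²y²)⁷ = x²y⁵, (x²y²)⁸ = y⁷, (x²y²)⁹ = x², (x²y²)¹⁰ = y², (x²y²)¹¹ = x²y⁴, (x²y²)¹² = y⁶, (x²y²)¹³ = x²y⁸, (x²y²)¹⁴ = y, (x²y²)¹⁵ = x²y³, (x²y²)¹⁶ = y⁵, (x²y²)¹⁷ = x²y⁷, (x²y²)¹⁸ = e.
So |⟨x²y²⟩| = ord(x²y²) = 18. With |G| = 36, by Lagrange [G : ⟨x²y²⟩] = 36/18 = 2.

Answer: 2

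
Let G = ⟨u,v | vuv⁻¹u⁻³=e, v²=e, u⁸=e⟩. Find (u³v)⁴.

Compute successive powers of (u³v), reducing at each step:
  (u³v)²: (u³v) · u³ = u⁴v;   (u⁴v) · v = u⁴
  (u³v)³: (u⁴) · u³ = u⁷;   (u⁷) · v = u⁷v
  (u³v)⁴: (u⁷v) · u³ = v;   v · v = e

Answer: e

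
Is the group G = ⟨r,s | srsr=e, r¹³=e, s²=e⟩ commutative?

r·s = rs but s·r = r¹²s, so r·s ≠ s·r and G is not abelian.

Answer: No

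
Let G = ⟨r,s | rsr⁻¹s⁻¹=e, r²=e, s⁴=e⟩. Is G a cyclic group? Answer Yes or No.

|G| = 8, but the maximum element order in G is 4 < 8. No single element generates all of G, so G is not cyclic.

Answer: No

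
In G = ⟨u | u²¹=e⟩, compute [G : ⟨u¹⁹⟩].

First find ord(u¹⁹) by computing successive powers:
  (u¹⁹)¹ = u¹⁹, (u¹⁹)² = u¹⁷, (u¹⁹)³ = u¹⁵, (u¹⁹)⁴ = u¹³, (u¹⁹)⁵ = u¹¹, (u¹⁹)⁶ = u⁹, (u¹⁹)⁷ = u⁷, (u¹⁹)⁸ = u⁵, (u¹⁹)⁹ = u³, (u¹⁹)¹⁰ = u, (u¹⁹)¹¹ = u²⁰, (u¹⁹)¹² = u¹⁸, (u¹⁹)¹³ = u¹⁶, (u¹⁹)¹⁴ = u¹⁴, (u¹⁹)¹⁵ = u¹², (u¹⁹)¹⁶ = u¹⁰, (u¹⁹)¹⁷ = u⁸, (u¹⁹)¹⁸ = u⁶, (u¹⁹)¹⁹ = u⁴, (u¹⁹)²⁰ = u², (u¹⁹)²¹ = e.
So |⟨u¹⁹⟩| = ord(u¹⁹) = 21. With |G| = 21, by Lagrange [G : ⟨u¹⁹⟩] = 21/21 = 1.

Answer: 1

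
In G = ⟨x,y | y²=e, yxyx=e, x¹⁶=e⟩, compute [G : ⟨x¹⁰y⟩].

First find ord(x¹⁰y) by computing successive powers:
  (x¹⁰y)¹ = x¹⁰y, (x¹⁰y)² = e.
So |⟨x¹⁰y⟩| = ord(x¹⁰y) = 2. With |G| = 32, by Lagrange [G : ⟨x¹⁰y⟩] = 32/2 = 16.

Answer: 16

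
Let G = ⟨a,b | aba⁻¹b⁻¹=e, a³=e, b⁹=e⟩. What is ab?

Compute a · b by multiplying left to right and reducing via the relations at each step:
  a · b = ab

Answer: ab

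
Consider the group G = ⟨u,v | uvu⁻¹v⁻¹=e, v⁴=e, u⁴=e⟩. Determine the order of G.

Enumerate words in the generators, reducing via the relations: the distinct elements are
  {e, u, v, uv, u², u³, v², v³, uv², uv³, u²v, u³v, u²v², u²v³, u³v², u³v³}.
No further products give new elements, so |G| = 16.

Answer: 16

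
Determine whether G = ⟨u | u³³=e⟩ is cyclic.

|G| = 33. The element u has order 33 (its powers give 33 distinct elements), so ⟨u⟩ = G and G is cyclic.

Answer: Yes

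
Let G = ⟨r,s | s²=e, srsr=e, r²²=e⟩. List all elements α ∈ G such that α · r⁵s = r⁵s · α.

⟨r⁵s⟩ ⊆ C_G(r⁵s) since powers of r⁵s commute with r⁵s; so |C_G(r⁵s)| ≥ |⟨r⁵s⟩| = 2.
By orbit–stabilizer, |C_G(r⁵s)| = |G| / |conj. class of r⁵s| = 44 / 11 = 4.
The 4 elements commuting with r⁵s are {e, r¹¹, r⁵s, r¹⁶s}.

Answer: {e, r¹¹, r⁵s, r¹⁶s}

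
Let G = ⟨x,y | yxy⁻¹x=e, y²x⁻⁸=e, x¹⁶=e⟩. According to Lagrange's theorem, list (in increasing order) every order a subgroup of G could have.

|G| = 32 = 2⁵. By Lagrange's theorem the order of any subgroup divides 32; the divisors of 32 are 1, 2, 4, 8, 16, 32.

Answer: 1, 2, 4, 8, 16, 32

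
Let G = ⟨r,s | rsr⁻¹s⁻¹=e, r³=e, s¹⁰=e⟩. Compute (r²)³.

Compute successive powers of (r²), reducing at each step:
  (r²)²: (r²) · r² = r
  (r²)³: r · r² = e

Answer: e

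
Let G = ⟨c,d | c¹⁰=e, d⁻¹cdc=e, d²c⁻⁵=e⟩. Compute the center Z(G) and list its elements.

An element z ∈ Z(G) iff z commutes with every generator.
For example c⁵ is central: (c⁵)·c = c⁶ = c·(c⁵); (c⁵)·d = d⁻¹ = d·(c⁵).
Whereas c ∉ Z(G) since c·d = cd ≠ c⁴d⁻¹ = d·c.
Checking each of the 20 elements this way gives Z(G) = {e, c⁵}, of order 2.

Answer: {e, c⁵}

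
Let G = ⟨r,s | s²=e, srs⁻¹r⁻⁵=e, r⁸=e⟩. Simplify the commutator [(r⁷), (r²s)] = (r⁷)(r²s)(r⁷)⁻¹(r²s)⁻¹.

[(r⁷), (r²s)] = (r⁷)·(r²s)·(r⁷)⁻¹·(r²s)⁻¹.
  (r⁷) · (r²s) = rs
  (rs) · r = r⁶s
  (r⁶s) · (r⁶s) = r⁴

Answer: r⁴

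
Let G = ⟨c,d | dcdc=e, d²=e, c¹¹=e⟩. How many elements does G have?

Enumerate words in the generators, reducing via the relations: the distinct elements are
  {c, d, e, cd, c², c³, c⁴, c⁵, c⁶, c⁷, c⁸, c⁹, c²d, c³d, c¹⁰, c⁴d, c⁵d, c⁶d, c⁷d, c⁸d, c⁹d, c¹⁰d}.
No further products give new elements, so |G| = 22.

Answer: 22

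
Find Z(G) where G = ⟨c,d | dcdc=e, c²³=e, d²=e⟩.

An element z ∈ Z(G) iff z commutes with every generator.
For example e is central: e·c = c = c·e; e·d = d = d·e.
Whereas c ∉ Z(G) since c·d = cd ≠ c²²d = d·c.
Checking each of the 46 elements this way gives Z(G) = {e}, of order 1.

Answer: {e}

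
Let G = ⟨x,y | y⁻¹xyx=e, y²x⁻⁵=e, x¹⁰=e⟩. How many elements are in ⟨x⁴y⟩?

|⟨x⁴y⟩| equals the order of x⁴y. Compute successive powers until reaching e:
  (x⁴y)¹ = x⁴y, (x⁴y)² = x⁵, (x⁴y)³ = x⁴y⁻¹, (x⁴y)⁴ = e.
The smallest positive k with (x⁴y)ᵏ = e is 4, so |⟨x⁴y⟩| = 4.

Answer: 4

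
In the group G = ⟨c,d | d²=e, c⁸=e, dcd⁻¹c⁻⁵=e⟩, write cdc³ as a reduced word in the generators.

Multiply left to right, reducing at each step:
  c · d = cd
  (cd) · c³ = d

Answer: d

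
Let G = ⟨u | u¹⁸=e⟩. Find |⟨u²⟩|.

|⟨u²⟩| equals the order of u². Compute successive powers until reaching e:
  (u²)¹ = u², (u²)² = u⁴, (u²)³ = u⁶, (u²)⁴ = u⁸, (u²)⁵ = u¹⁰, (u²)⁶ = u¹², (u²)⁷ = u¹⁴, (u²)⁸ = u¹⁶, (u²)⁹ = e.
The smallest positive k with (u²)ᵏ = e is 9, so |⟨u²⟩| = 9.

Answer: 9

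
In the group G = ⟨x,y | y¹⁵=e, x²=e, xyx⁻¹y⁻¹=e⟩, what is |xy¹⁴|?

Compute successive powers until reaching e:
  (xy¹⁴)¹ = xy¹⁴, (xy¹⁴)² = y¹³, (xy¹⁴)³ = xy¹², (xy¹⁴)⁴ = y¹¹, (xy¹⁴)⁵ = xy¹⁰, (xy¹⁴)⁶ = y⁹, (xy¹⁴)⁷ = xy⁸, (xy¹⁴)⁸ = y⁷, (xy¹⁴)⁹ = xy⁶, (xy¹⁴)¹⁰ = y⁵, (xy¹⁴)¹¹ = xy⁴, (xy¹⁴)¹² = y³, (xy¹⁴)¹³ = xy², (xy¹⁴)¹⁴ = y, (xy¹⁴)¹⁵ = x, (xy¹⁴)¹⁶ = y¹⁴, (xy¹⁴)¹⁷ = xy¹³, (xy¹⁴)¹⁸ = y¹², (xy¹⁴)¹⁹ = xy¹¹, (xy¹⁴)²⁰ = y¹⁰, (xy¹⁴)²¹ = xy⁹, (xy¹⁴)²² = y⁸, (xy¹⁴)²³ = xy⁷, (xy¹⁴)²⁴ = y⁶, (xy¹⁴)²⁵ = xy⁵, (xy¹⁴)²⁶ = y⁴, (xy¹⁴)²⁷ = xy³, (xy¹⁴)²⁸ = y², (xy¹⁴)²⁹ = xy, (xy¹⁴)³⁰ = e.
The smallest positive k with (xy¹⁴)ᵏ = e is 30.

Answer: 30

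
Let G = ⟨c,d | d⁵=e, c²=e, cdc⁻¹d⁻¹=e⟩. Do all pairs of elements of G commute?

Each pair of generators commutes: c·d = cd = d·c. Since the generators pairwise commute, every element of G commutes with every other, so G is abelian.

Answer: Yes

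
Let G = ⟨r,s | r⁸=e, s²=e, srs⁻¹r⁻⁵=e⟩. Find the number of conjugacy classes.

The conjugacy classes (representative and size) are:
  [e] (size 1), [r⁵] (size 2), [r²] (size 1), [r⁷] (size 2), [r⁴] (size 1), [r⁶] (size 1), [s] (size 2), [r⁵s] (size 2), [r²s] (size 2), [r³s] (size 2).
Class equation: 1 + 2 + 1 + 2 + 1 + 1 + 2 + 2 + 2 + 2 = 16 = |G|. So G has 10 conjugacy classes.

Answer: 10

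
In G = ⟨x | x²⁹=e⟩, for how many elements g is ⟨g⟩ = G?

G is cyclic of order 29. An element generates G iff its order is 29, and a cyclic group of order 29 has exactly φ(29) = 28 such elements.

Answer: 28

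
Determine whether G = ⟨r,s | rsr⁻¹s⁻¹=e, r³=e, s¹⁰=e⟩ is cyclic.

|G| = 30. The element rs has order 30 (its powers give 30 distinct elements), so ⟨rs⟩ = G and G is cyclic.

Answer: Yes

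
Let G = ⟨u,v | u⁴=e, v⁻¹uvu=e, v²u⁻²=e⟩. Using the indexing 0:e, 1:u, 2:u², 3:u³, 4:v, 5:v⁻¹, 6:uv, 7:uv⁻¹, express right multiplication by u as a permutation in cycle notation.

(0 1 2 3)(4 7 5 6)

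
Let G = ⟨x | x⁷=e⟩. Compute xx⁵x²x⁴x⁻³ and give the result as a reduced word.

Multiply left to right, reducing at each step:
  x · x⁵ = x⁶
  (x⁶) · x² = x
  x · x⁴ = x⁵
  (x⁵) · x⁻³ = x²

Answer: x²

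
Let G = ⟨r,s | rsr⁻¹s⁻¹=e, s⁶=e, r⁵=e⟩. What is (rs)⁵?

Compute successive powers of (rs), reducing at each step:
  (rs)²: (rs) · r = r²s;   (r²s) · s = r²s²
  (rs)³: (r²s²) · r = r³s²;   (r³s²) · s = r³s³
  (rs)⁴: (r³s³) · r = r⁴s³;   (r⁴s³) · s = r⁴s⁴
  (rs)⁵: (r⁴s⁴) · r = s⁴;   (s⁴) · s = s⁵

Answer: s⁵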